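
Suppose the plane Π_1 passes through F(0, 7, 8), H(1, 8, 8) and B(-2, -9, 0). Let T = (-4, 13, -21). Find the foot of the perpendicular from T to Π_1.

FH = (1, 1, 0), FB = (-2, -16, -8); a normal to Π_1 is FH × FB = (-8, 8, -14).
Using F: Π_1 has equation -8x + 8y - 14z = -56.
Foot = T − λn with λ = (n·T − d)/|n|² = (430 − (-56))/324 = 3/2.
Foot = (-4, 13, -21) − (3/2)·(-8, 8, -14) = (8, 1, 0).

(8, 1, 0)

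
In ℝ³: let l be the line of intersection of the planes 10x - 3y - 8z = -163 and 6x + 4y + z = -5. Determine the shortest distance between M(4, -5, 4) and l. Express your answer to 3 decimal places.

14.851

Direction of l: (10, -3, -8) × (6, 4, 1) = (29, -58, 58).
A point on l: solving the two plane equations with x = -7 gives (-7, 7, 9).
Taking (-7, 7, 9) on l with direction v = (29, -58, 58): w = M − (-7, 7, 9) = (11, -12, -5), and w × v = (-986, -783, -290).
Distance = |w × v| / |v| = √1669385 / √7569 ≈ 14.851.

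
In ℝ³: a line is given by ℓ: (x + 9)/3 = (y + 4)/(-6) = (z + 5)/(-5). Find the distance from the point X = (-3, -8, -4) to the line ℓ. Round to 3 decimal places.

5.783

ℓ has direction (3, -6, -5) through (-9, -4, -5).
Taking (-9, -4, -5) on ℓ with direction v = (3, -6, -5): w = X − (-9, -4, -5) = (6, -4, 1), and w × v = (26, 33, -24).
Distance = |w × v| / |v| = √2341 / √70 ≈ 5.783.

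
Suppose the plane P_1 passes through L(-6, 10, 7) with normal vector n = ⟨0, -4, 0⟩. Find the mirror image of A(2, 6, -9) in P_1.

P_1: n·r = n·L gives -4y = -40.
λ = (n·A − d)/|n|² = (-24 − (-40))/16 = 1.
Reflection = A − 2λn = (2, 6, -9) − 2·(0, -4, 0) = (2, 14, -9).

(2, 14, -9)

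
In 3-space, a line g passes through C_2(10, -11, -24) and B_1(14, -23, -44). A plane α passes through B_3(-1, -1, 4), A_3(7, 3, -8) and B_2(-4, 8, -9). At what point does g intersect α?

(6, 1, -4)

A direction vector for g is B_1 − C_2 = (4, -12, -20).
B_3A_3 = (8, 4, -12), B_3B_2 = (-3, 9, -13); a normal to α is B_3A_3 × B_3B_2 = (56, 140, 84).
Using B_3: α has equation 56x + 140y + 84z = 140.
Substitute r = (10, -11, -24) + t(4, -12, -20) into the plane: -2996 + (-3136)t = 140, so t = -1.
Intersection: (10, -11, -24) + (-1)·(4, -12, -20) = (6, 1, -4).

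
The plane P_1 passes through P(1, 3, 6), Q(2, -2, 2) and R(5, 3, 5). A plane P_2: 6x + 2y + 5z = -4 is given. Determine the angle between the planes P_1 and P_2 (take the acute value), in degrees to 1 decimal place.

PQ = (1, -5, -4), PR = (4, 0, -1); a normal to P_1 is PQ × PR = (5, -15, 20).
Using P: P_1 has equation 5x - 15y + 20z = 80.
cos θ = |n₁·n₂| / (|n₁||n₂|) = |100| / (√650 · √65).
θ = arccos(0.48650) ≈ 60.9°.

60.9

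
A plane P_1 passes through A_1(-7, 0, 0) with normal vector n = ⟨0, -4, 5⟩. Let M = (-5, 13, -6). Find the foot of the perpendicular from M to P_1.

(-5, 5, 4)

P_1: n·r = n·A_1 gives -4y + 5z = 0.
Foot = M − λn with λ = (n·M − d)/|n|² = (-82 − 0)/41 = -2.
Foot = (-5, 13, -6) − (-2)·(0, -4, 5) = (-5, 5, 4).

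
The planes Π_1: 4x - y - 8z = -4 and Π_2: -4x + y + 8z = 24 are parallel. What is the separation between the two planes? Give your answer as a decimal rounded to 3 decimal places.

Rescale Π_2 by 1/(-1): 4x - y - 8z = -24. Then distance = |-4 − (-24)| / √81 ≈ 2.222.

2.222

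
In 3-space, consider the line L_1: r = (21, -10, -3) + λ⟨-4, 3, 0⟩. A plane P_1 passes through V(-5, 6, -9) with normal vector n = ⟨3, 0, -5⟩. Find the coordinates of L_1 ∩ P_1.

(5, 2, -3)

P_1: n·r = n·V gives 3x - 5z = 30.
Substitute r = (21, -10, -3) + t(-4, 3, 0) into the plane: 78 + (-12)t = 30, so t = 4.
Intersection: (21, -10, -3) + 4·(-4, 3, 0) = (5, 2, -3).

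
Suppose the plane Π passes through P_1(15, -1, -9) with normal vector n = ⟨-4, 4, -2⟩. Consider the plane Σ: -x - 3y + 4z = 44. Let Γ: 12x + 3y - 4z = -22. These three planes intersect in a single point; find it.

Π: n·r = n·P_1 gives -4x + 4y - 2z = -46.
Solving the 3×3 linear system -4x + 4y - 2z = -46, -x - 3y + 4z = 44, 12x + 3y - 4z = -22 (e.g. by elimination or Cramer's rule, determinant = 110) gives (2, -6, 7).

(2, -6, 7)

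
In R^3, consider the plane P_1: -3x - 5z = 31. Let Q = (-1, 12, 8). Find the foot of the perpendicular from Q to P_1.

Foot = Q − λn with λ = (n·Q − d)/|n|² = (-37 − 31)/34 = -2.
Foot = (-1, 12, 8) − (-2)·(-3, 0, -5) = (-7, 12, -2).

(-7, 12, -2)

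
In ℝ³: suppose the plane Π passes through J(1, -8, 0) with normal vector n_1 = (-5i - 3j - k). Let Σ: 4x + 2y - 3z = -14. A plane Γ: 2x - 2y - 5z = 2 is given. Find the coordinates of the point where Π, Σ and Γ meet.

(-2, -3, 0)

Π: n_1·r = n_1·J gives -5x - 3y - z = 19.
Solving the 3×3 linear system -5x - 3y - z = 19, 4x + 2y - 3z = -14, 2x - 2y - 5z = 2 (e.g. by elimination or Cramer's rule, determinant = 50) gives (-2, -3, 0).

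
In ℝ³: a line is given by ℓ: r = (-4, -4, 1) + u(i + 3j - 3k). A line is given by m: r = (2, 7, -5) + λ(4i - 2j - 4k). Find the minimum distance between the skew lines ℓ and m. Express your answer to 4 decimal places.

Common perpendicular direction n = (1, 3, -3) × (4, -2, -4) = (-18, -8, -14).
With w = (2, 7, -5) − (-4, -4, 1) = (6, 11, -6), w · n = -112.
Distance = |w · n| / |n| = |-112| / √584 ≈ 4.6346.

4.6346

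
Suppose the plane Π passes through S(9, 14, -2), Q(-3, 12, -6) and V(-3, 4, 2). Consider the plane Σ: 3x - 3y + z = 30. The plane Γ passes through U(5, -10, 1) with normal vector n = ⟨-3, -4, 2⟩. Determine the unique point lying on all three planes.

SQ = (-12, -2, -4), SV = (-12, -10, 4); a normal to Π is SQ × SV = (-48, 96, 96).
Using S: Π has equation -48x + 96y + 96z = 720.
Γ: n·r = n·U gives -3x - 4y + 2z = 27.
Solving the 3×3 linear system -48x + 96y + 96z = 720, 3x - 3y + z = 30, -3x - 4y + 2z = 27 (e.g. by elimination or Cramer's rule, determinant = -2784) gives (3, -3, 12).

(3, -3, 12)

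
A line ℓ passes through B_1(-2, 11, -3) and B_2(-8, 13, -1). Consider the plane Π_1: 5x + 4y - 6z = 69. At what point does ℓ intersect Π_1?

(1, 10, -4)

A direction vector for ℓ is B_2 − B_1 = (-6, 2, 2).
Substitute r = (-2, 11, -3) + t(-6, 2, 2) into the plane: 52 + (-34)t = 69, so t = -1/2.
Intersection: (-2, 11, -3) + (-1/2)·(-6, 2, 2) = (1, 10, -4).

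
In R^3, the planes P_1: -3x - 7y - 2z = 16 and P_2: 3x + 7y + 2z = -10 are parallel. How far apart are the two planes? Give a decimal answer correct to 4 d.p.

0.7620

Rescale P_2 by 1/(-1): -3x - 7y - 2z = 10. Then distance = |16 − 10| / √62 ≈ 0.7620.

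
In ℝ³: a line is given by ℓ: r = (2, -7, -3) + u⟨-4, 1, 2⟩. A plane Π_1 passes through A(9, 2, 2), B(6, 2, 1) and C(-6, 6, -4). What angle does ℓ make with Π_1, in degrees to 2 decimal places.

AB = (-3, 0, -1), AC = (-15, 4, -6); a normal to Π_1 is AB × AC = (4, -3, -12).
Using A: Π_1 has equation 4x - 3y - 12z = 6.
sin θ = |n·v| / (|n||v|) = |-43| / (√169 · √21) = 0.72180.
θ ≈ 46.20°.

46.20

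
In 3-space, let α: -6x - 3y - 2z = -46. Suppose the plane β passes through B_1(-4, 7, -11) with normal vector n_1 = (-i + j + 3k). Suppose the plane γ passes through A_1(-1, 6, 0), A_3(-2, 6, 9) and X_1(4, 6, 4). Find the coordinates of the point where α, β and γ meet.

β: n_1·r = n_1·B_1 gives -x + y + 3z = -22.
A_1A_3 = (-1, 0, 9), A_1X_1 = (5, 0, 4); a normal to γ is A_1A_3 × A_1X_1 = (0, 49, 0).
Using A_1: γ has equation 49y = 294.
Solving the 3×3 linear system -6x - 3y - 2z = -46, -x + y + 3z = -22, 49y = 294 (e.g. by elimination or Cramer's rule, determinant = 980) gives (7, 6, -7).

(7, 6, -7)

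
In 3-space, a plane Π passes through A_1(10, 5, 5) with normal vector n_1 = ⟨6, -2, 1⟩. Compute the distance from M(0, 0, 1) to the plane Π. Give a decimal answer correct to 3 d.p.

Π: n_1·r = n_1·A_1 gives 6x - 2y + z = 55.
n·M − d = (6)·(0) + (-2)·(0) + (1)·(1) − 55 = -54; |n| = √41.
Distance = |-54| / √41 = 54/√41 ≈ 8.433.

8.433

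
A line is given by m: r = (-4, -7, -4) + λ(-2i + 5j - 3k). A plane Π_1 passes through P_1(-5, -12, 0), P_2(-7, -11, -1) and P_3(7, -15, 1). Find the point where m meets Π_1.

(-2, -12, -1)

P_1P_2 = (-2, 1, -1), P_1P_3 = (12, -3, 1); a normal to Π_1 is P_1P_2 × P_1P_3 = (-2, -10, -6).
Using P_1: Π_1 has equation -2x - 10y - 6z = 130.
Substitute r = (-4, -7, -4) + t(-2, 5, -3) into the plane: 102 + (-28)t = 130, so t = -1.
Intersection: (-4, -7, -4) + (-1)·(-2, 5, -3) = (-2, -12, -1).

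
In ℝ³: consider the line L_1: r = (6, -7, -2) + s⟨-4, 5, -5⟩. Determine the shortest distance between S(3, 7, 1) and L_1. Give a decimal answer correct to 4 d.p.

12.0824

Taking (6, -7, -2) on L_1 with direction v = (-4, 5, -5): w = S − (6, -7, -2) = (-3, 14, 3), and w × v = (-85, -27, 41).
Distance = |w × v| / |v| = √9635 / √66 ≈ 12.0824.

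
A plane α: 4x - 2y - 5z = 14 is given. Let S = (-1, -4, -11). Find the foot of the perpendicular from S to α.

(-5, -2, -6)

Foot = S − λn with λ = (n·S − d)/|n|² = (59 − 14)/45 = 1.
Foot = (-1, -4, -11) − 1·(4, -2, -5) = (-5, -2, -6).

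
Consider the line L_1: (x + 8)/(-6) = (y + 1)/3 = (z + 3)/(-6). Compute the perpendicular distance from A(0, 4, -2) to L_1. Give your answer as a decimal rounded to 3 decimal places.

8.439

L_1 has direction (-6, 3, -6) through (-8, -1, -3).
Taking (-8, -1, -3) on L_1 with direction v = (-6, 3, -6): w = A − (-8, -1, -3) = (8, 5, 1), and w × v = (-33, 42, 54).
Distance = |w × v| / |v| = √5769 / √81 ≈ 8.439.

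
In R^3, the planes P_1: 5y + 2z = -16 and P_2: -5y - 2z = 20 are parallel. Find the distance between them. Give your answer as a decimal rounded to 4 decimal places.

0.7428

Rescale P_2 by 1/(-1): 5y + 2z = -20. Then distance = |-16 − (-20)| / √29 ≈ 0.7428.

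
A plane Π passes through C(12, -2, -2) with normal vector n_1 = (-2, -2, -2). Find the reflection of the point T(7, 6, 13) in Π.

Π: n_1·r = n_1·C gives -2x - 2y - 2z = -16.
λ = (n·T − d)/|n|² = (-52 − (-16))/12 = -3.
Reflection = T − 2λn = (7, 6, 13) − (-6)·(-2, -2, -2) = (-5, -6, 1).

(-5, -6, 1)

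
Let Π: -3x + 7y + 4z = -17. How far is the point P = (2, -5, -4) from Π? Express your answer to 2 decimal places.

4.65

n·P − d = (-3)·(2) + (7)·(-5) + (4)·(-4) − (-17) = -40; |n| = √74.
Distance = |-40| / √74 = 40/√74 ≈ 4.65.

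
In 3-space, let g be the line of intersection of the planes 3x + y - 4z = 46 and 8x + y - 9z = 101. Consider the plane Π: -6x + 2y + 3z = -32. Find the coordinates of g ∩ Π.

Direction of g: (3, 1, -4) × (8, 1, -9) = (-5, -5, -5).
A point on g: solving the two plane equations with x = 15 gives (15, 17, 4).
Substitute r = (15, 17, 4) + t(-5, -5, -5) into the plane: -44 + 5t = -32, so t = 12/5.
Intersection: (15, 17, 4) + (12/5)·(-5, -5, -5) = (3, 5, -8).

(3, 5, -8)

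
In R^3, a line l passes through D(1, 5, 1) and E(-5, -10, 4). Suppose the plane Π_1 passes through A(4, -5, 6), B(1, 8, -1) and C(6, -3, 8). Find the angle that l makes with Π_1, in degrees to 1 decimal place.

A direction vector for l is E − D = (-6, -15, 3).
AB = (-3, 13, -7), AC = (2, 2, 2); a normal to Π_1 is AB × AC = (40, -8, -32).
Using A: Π_1 has equation 40x - 8y - 32z = 8.
sin θ = |n·v| / (|n||v|) = |-216| / (√2688 · √270) = 0.25355.
θ ≈ 14.7°.

14.7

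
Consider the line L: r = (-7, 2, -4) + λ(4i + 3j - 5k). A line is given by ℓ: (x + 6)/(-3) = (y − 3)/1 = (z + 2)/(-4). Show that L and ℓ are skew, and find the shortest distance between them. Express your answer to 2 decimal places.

1.46

ℓ has direction (-3, 1, -4) through (-6, 3, -2).
Common perpendicular direction n = (4, 3, -5) × (-3, 1, -4) = (-7, 31, 13).
With w = (-6, 3, -2) − (-7, 2, -4) = (1, 1, 2), w · n = 50.
Since n ≠ 0 the lines are not parallel, and w · n = 50 ≠ 0 so they do not intersect; hence they are skew.
Distance = |w · n| / |n| = |50| / √1179 ≈ 1.46.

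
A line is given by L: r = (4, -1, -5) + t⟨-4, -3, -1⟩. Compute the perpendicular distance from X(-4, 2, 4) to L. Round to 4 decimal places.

Taking (4, -1, -5) on L with direction v = (-4, -3, -1): w = X − (4, -1, -5) = (-8, 3, 9), and w × v = (24, -44, 36).
Distance = |w × v| / |v| = √3808 / √26 ≈ 12.1021.

12.1021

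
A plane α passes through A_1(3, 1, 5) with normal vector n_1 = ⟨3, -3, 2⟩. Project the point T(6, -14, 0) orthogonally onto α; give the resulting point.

(0, -8, -4)

α: n_1·r = n_1·A_1 gives 3x - 3y + 2z = 16.
Foot = T − λn with λ = (n·T − d)/|n|² = (60 − 16)/22 = 2.
Foot = (6, -14, 0) − 2·(3, -3, 2) = (0, -8, -4).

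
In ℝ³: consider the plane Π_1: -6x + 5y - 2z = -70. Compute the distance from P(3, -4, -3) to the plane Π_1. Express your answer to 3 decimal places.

n·P − d = (-6)·(3) + (5)·(-4) + (-2)·(-3) − (-70) = 38; |n| = √65.
Distance = |38| / √65 = 38/√65 ≈ 4.713.

4.713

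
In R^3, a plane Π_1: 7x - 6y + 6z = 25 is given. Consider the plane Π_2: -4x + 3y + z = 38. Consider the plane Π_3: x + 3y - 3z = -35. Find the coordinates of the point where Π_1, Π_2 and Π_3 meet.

Solving the 3×3 linear system 7x - 6y + 6z = 25, -4x + 3y + z = 38, x + 3y - 3z = -35 (e.g. by elimination or Cramer's rule, determinant = -108) gives (-5, 2, 12).

(-5, 2, 12)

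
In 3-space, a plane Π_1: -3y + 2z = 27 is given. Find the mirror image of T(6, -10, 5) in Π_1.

λ = (n·T − d)/|n|² = (40 − 27)/13 = 1.
Reflection = T − 2λn = (6, -10, 5) − 2·(0, -3, 2) = (6, -4, 1).

(6, -4, 1)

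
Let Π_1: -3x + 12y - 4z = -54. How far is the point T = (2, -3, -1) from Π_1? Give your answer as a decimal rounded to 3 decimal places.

n·T − d = (-3)·(2) + (12)·(-3) + (-4)·(-1) − (-54) = 16; |n| = √169.
Distance = |16| / √169 = 16/√169 ≈ 1.231.

1.231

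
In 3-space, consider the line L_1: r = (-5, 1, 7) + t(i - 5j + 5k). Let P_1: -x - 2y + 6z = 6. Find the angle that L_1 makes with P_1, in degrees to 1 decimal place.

sin θ = |n·v| / (|n||v|) = |39| / (√41 · √51) = 0.85288.
θ ≈ 58.5°.

58.5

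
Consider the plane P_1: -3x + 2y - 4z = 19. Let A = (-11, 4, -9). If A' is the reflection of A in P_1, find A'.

λ = (n·A − d)/|n|² = (77 − 19)/29 = 2.
Reflection = A − 2λn = (-11, 4, -9) − 4·(-3, 2, -4) = (1, -4, 7).

(1, -4, 7)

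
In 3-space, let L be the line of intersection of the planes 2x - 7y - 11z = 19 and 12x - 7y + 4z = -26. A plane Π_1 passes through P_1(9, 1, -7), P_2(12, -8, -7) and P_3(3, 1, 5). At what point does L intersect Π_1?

(6, 10, -7)

Direction of L: (2, -7, -11) × (12, -7, 4) = (-105, -140, 70).
A point on L: solving the two plane equations with x = 12 gives (12, 18, -11).
P_1P_2 = (3, -9, 0), P_1P_3 = (-6, 0, 12); a normal to Π_1 is P_1P_2 × P_1P_3 = (-108, -36, -54).
Using P_1: Π_1 has equation -108x - 36y - 54z = -630.
Substitute r = (12, 18, -11) + t(-105, -140, 70) into the plane: -1350 + 12600t = -630, so t = 2/35.
Intersection: (12, 18, -11) + (2/35)·(-105, -140, 70) = (6, 10, -7).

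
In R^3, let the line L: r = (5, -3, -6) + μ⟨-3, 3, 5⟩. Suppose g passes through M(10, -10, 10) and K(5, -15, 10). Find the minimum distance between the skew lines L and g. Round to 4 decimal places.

A direction vector for g is K − M = (-5, -5, 0).
Common perpendicular direction n = (-3, 3, 5) × (-5, -5, 0) = (25, -25, 30).
With w = (10, -10, 10) − (5, -3, -6) = (5, -7, 16), w · n = 780.
Distance = |w · n| / |n| = |780| / √2150 ≈ 16.8219.

16.8219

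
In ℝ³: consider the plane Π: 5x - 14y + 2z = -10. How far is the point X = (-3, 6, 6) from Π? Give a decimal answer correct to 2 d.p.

n·X − d = (5)·(-3) + (-14)·(6) + (2)·(6) − (-10) = -77; |n| = √225.
Distance = |-77| / √225 = 77/√225 ≈ 5.13.

5.13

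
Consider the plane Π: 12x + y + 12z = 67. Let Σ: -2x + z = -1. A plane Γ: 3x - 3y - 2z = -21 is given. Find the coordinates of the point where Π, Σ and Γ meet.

(2, 7, 3)

Solving the 3×3 linear system 12x + y + 12z = 67, -2x + z = -1, 3x - 3y - 2z = -21 (e.g. by elimination or Cramer's rule, determinant = 107) gives (2, 7, 3).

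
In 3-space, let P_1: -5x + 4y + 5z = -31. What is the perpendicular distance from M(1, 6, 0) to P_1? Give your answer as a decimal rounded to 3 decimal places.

6.155

n·M − d = (-5)·(1) + (4)·(6) + (5)·(0) − (-31) = 50; |n| = √66.
Distance = |50| / √66 = 50/√66 ≈ 6.155.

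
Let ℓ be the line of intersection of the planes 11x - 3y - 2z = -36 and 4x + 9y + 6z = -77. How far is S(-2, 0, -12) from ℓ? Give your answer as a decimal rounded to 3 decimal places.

3.305

Direction of ℓ: (11, -3, -2) × (4, 9, 6) = (0, -74, 111).
A point on ℓ: solving the two plane equations with y = -1 gives (-5, -1, -8).
Taking (-5, -1, -8) on ℓ with direction v = (0, -74, 111): w = S − (-5, -1, -8) = (3, 1, -4), and w × v = (-185, -333, -222).
Distance = |w × v| / |v| = √194398 / √17797 ≈ 3.305.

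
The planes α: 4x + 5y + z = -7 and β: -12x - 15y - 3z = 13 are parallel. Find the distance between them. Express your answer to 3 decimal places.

Rescale β by 1/(-3): 4x + 5y + z = -13/3. Then distance = |-7 − (-13/3)| / √42 ≈ 0.411.

0.411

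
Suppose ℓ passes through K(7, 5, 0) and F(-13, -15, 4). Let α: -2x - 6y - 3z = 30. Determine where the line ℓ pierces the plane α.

(-3, -5, 2)

A direction vector for ℓ is F − K = (-20, -20, 4).
Substitute r = (7, 5, 0) + t(-20, -20, 4) into the plane: -44 + 148t = 30, so t = 1/2.
Intersection: (7, 5, 0) + (1/2)·(-20, -20, 4) = (-3, -5, 2).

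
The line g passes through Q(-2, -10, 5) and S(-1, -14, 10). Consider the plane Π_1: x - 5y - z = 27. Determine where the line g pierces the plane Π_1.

A direction vector for g is S − Q = (1, -4, 5).
Substitute r = (-2, -10, 5) + t(1, -4, 5) into the plane: 43 + 16t = 27, so t = -1.
Intersection: (-2, -10, 5) + (-1)·(1, -4, 5) = (-3, -6, 0).

(-3, -6, 0)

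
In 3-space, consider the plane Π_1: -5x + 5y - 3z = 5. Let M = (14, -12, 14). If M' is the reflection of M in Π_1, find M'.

(-16, 18, -4)

λ = (n·M − d)/|n|² = (-172 − 5)/59 = -3.
Reflection = M − 2λn = (14, -12, 14) − (-6)·(-5, 5, -3) = (-16, 18, -4).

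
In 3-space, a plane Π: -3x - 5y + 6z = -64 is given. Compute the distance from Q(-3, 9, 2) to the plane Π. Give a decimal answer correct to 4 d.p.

n·Q − d = (-3)·(-3) + (-5)·(9) + (6)·(2) − (-64) = 40; |n| = √70.
Distance = |40| / √70 = 40/√70 ≈ 4.7809.

4.7809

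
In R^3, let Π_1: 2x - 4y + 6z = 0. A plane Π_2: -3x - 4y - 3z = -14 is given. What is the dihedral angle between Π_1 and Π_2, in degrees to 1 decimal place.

cos θ = |n₁·n₂| / (|n₁||n₂|) = |-8| / (√56 · √34).
θ = arccos(0.18334) ≈ 79.4°.

79.4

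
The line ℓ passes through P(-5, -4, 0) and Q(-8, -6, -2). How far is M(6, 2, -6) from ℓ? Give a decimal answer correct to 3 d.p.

11.355

A direction vector for ℓ is Q − P = (-3, -2, -2).
Taking (-5, -4, 0) on ℓ with direction v = (-3, -2, -2): w = M − (-5, -4, 0) = (11, 6, -6), and w × v = (-24, 40, -4).
Distance = |w × v| / |v| = √2192 / √17 ≈ 11.355.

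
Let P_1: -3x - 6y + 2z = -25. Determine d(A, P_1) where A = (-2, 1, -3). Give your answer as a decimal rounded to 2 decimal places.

2.71

n·A − d = (-3)·(-2) + (-6)·(1) + (2)·(-3) − (-25) = 19; |n| = √49.
Distance = |19| / √49 = 19/√49 ≈ 2.71.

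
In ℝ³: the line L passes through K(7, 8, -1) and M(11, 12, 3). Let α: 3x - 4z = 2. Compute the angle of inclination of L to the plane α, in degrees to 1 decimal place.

A direction vector for L is M − K = (4, 4, 4).
sin θ = |n·v| / (|n||v|) = |-4| / (√25 · √48) = 0.11547.
θ ≈ 6.6°.

6.6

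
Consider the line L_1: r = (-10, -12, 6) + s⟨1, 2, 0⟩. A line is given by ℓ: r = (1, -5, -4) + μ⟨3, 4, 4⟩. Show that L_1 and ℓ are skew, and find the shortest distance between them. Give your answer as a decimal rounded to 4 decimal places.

8.7287

Common perpendicular direction n = (1, 2, 0) × (3, 4, 4) = (8, -4, -2).
With w = (1, -5, -4) − (-10, -12, 6) = (11, 7, -10), w · n = 80.
Since n ≠ 0 the lines are not parallel, and w · n = 80 ≠ 0 so they do not intersect; hence they are skew.
Distance = |w · n| / |n| = |80| / √84 ≈ 8.7287.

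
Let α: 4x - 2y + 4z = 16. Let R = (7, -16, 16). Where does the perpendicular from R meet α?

Foot = R − λn with λ = (n·R − d)/|n|² = (124 − 16)/36 = 3.
Foot = (7, -16, 16) − 3·(4, -2, 4) = (-5, -10, 4).

(-5, -10, 4)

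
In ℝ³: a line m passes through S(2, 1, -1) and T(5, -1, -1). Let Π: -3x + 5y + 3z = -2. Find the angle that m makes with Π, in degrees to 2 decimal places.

A direction vector for m is T − S = (3, -2, 0).
sin θ = |n·v| / (|n||v|) = |-19| / (√43 · √13) = 0.80361.
θ ≈ 53.48°.

53.48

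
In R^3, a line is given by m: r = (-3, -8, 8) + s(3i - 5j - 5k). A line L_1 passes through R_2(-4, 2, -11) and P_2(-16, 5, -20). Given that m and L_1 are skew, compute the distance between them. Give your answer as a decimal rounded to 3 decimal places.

15.160

A direction vector for L_1 is P_2 − R_2 = (-12, 3, -9).
Common perpendicular direction n = (3, -5, -5) × (-12, 3, -9) = (60, 87, -51).
With w = (-4, 2, -11) − (-3, -8, 8) = (-1, 10, -19), w · n = 1779.
Distance = |w · n| / |n| = |1779| / √13770 ≈ 15.160.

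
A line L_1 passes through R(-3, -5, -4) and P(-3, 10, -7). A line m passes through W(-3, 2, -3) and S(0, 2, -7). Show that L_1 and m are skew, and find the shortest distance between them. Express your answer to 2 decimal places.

1.43

A direction vector for L_1 is P − R = (0, 15, -3).
A direction vector for m is S − W = (3, 0, -4).
Common perpendicular direction n = (0, 15, -3) × (3, 0, -4) = (-60, -9, -45).
With w = (-3, 2, -3) − (-3, -5, -4) = (0, 7, 1), w · n = -108.
Since n ≠ 0 the lines are not parallel, and w · n = -108 ≠ 0 so they do not intersect; hence they are skew.
Distance = |w · n| / |n| = |-108| / √5706 ≈ 1.43.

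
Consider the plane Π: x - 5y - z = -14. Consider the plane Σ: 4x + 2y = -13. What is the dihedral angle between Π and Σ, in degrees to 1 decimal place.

75.0

cos θ = |n₁·n₂| / (|n₁||n₂|) = |-6| / (√27 · √20).
θ = arccos(0.25820) ≈ 75.0°.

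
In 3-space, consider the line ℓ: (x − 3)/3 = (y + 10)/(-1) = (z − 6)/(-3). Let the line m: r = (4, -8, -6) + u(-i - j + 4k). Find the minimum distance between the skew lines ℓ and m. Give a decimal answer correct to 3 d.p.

1.903

ℓ has direction (3, -1, -3) through (3, -10, 6).
Common perpendicular direction n = (3, -1, -3) × (-1, -1, 4) = (-7, -9, -4).
With w = (4, -8, -6) − (3, -10, 6) = (1, 2, -12), w · n = 23.
Distance = |w · n| / |n| = |23| / √146 ≈ 1.903.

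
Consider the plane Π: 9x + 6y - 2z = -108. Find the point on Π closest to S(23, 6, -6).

Foot = S − λn with λ = (n·S − d)/|n|² = (255 − (-108))/121 = 3.
Foot = (23, 6, -6) − 3·(9, 6, -2) = (-4, -12, 0).

(-4, -12, 0)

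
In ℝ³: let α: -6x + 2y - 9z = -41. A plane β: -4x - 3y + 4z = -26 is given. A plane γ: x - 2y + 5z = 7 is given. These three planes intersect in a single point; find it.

(6, 2, 1)

Solving the 3×3 linear system -6x + 2y - 9z = -41, -4x - 3y + 4z = -26, x - 2y + 5z = 7 (e.g. by elimination or Cramer's rule, determinant = -9) gives (6, 2, 1).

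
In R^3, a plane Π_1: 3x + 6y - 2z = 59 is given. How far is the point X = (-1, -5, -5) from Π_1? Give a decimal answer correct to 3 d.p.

11.714

n·X − d = (3)·(-1) + (6)·(-5) + (-2)·(-5) − 59 = -82; |n| = √49.
Distance = |-82| / √49 = 82/√49 ≈ 11.714.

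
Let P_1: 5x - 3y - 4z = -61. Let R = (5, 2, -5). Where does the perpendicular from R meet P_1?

(-5, 8, 3)

Foot = R − λn with λ = (n·R − d)/|n|² = (39 − (-61))/50 = 2.
Foot = (5, 2, -5) − 2·(5, -3, -4) = (-5, 8, 3).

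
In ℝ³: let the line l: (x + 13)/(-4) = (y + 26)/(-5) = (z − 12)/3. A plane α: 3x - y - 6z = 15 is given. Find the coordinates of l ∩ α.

l has direction (-4, -5, 3) through (-13, -26, 12).
Substitute r = (-13, -26, 12) + t(-4, -5, 3) into the plane: -85 + (-25)t = 15, so t = -4.
Intersection: (-13, -26, 12) + (-4)·(-4, -5, 3) = (3, -6, 0).

(3, -6, 0)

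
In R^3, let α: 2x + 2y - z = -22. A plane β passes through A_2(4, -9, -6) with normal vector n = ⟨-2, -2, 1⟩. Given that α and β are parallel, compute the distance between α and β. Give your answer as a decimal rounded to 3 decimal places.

6.000

β: n·r = n·A_2 gives -2x - 2y + z = 4.
Rescale β by 1/(-1): 2x + 2y - z = -4. Then distance = |-22 − (-4)| / √9 ≈ 6.000.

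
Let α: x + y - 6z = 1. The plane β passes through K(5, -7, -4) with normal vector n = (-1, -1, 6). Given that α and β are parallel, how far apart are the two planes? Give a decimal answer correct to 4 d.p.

β: n·r = n·K gives -x - y + 6z = -22.
Rescale β by 1/(-1): x + y - 6z = 22. Then distance = |1 − 22| / √38 ≈ 3.4066.

3.4066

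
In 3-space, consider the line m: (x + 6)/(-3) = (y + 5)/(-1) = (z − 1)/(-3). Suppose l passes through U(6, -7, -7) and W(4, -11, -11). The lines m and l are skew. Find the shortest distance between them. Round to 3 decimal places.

m has direction (-3, -1, -3) through (-6, -5, 1).
A direction vector for l is W − U = (-2, -4, -4).
Common perpendicular direction n = (-3, -1, -3) × (-2, -4, -4) = (-8, -6, 10).
With w = (6, -7, -7) − (-6, -5, 1) = (12, -2, -8), w · n = -164.
Distance = |w · n| / |n| = |-164| / √200 ≈ 11.597.

11.597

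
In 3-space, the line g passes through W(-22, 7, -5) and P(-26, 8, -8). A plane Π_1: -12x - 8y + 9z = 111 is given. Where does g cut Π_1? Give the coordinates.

A direction vector for g is P − W = (-4, 1, -3).
Substitute r = (-22, 7, -5) + t(-4, 1, -3) into the plane: 163 + 13t = 111, so t = -4.
Intersection: (-22, 7, -5) + (-4)·(-4, 1, -3) = (-6, 3, 7).

(-6, 3, 7)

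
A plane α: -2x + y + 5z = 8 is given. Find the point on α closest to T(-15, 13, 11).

Foot = T − λn with λ = (n·T − d)/|n|² = (98 − 8)/30 = 3.
Foot = (-15, 13, 11) − 3·(-2, 1, 5) = (-9, 10, -4).

(-9, 10, -4)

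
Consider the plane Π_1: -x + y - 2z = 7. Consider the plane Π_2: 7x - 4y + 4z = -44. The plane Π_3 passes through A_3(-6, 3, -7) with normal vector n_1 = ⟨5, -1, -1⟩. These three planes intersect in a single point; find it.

Π_3: n_1·r = n_1·A_3 gives 5x - y - z = -26.
Solving the 3×3 linear system -x + y - 2z = 7, 7x - 4y + 4z = -44, 5x - y - z = -26 (e.g. by elimination or Cramer's rule, determinant = -7) gives (-4, 5, 1).

(-4, 5, 1)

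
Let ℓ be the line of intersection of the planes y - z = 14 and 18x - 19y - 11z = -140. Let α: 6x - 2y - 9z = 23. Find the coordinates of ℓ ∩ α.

Direction of ℓ: (0, 1, -1) × (18, -19, -11) = (-30, -18, -18).
A point on ℓ: solving the two plane equations with x = 7 gives (7, 14, 0).
Substitute r = (7, 14, 0) + t(-30, -18, -18) into the plane: 14 + 18t = 23, so t = 1/2.
Intersection: (7, 14, 0) + (1/2)·(-30, -18, -18) = (-8, 5, -9).

(-8, 5, -9)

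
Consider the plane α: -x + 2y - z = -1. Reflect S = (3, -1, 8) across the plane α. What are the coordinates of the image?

(-1, 7, 4)

λ = (n·S − d)/|n|² = (-13 − (-1))/6 = -2.
Reflection = S − 2λn = (3, -1, 8) − (-4)·(-1, 2, -1) = (-1, 7, 4).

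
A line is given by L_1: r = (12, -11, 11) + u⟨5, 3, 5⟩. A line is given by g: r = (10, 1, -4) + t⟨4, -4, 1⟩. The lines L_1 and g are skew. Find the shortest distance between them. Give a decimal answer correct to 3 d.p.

Common perpendicular direction n = (5, 3, 5) × (4, -4, 1) = (23, 15, -32).
With w = (10, 1, -4) − (12, -11, 11) = (-2, 12, -15), w · n = 614.
Distance = |w · n| / |n| = |614| / √1778 ≈ 14.561.

14.561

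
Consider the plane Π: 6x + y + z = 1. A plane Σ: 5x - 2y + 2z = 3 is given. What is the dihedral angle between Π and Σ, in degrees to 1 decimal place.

cos θ = |n₁·n₂| / (|n₁||n₂|) = |30| / (√38 · √33).
θ = arccos(0.84717) ≈ 32.1°.

32.1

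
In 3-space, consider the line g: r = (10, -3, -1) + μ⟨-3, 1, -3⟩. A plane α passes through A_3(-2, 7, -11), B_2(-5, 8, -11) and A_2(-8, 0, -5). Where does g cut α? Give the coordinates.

A_3B_2 = (-3, 1, 0), A_3A_2 = (-6, -7, 6); a normal to α is A_3B_2 × A_3A_2 = (6, 18, 27).
Using A_3: α has equation 6x + 18y + 27z = -183.
Substitute r = (10, -3, -1) + t(-3, 1, -3) into the plane: -21 + (-81)t = -183, so t = 2.
Intersection: (10, -3, -1) + 2·(-3, 1, -3) = (4, -1, -7).

(4, -1, -7)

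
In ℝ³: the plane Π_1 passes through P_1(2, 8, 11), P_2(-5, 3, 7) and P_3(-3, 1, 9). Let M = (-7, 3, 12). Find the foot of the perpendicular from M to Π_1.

(-4, 2, 8)

P_1P_2 = (-7, -5, -4), P_1P_3 = (-5, -7, -2); a normal to Π_1 is P_1P_2 × P_1P_3 = (-18, 6, 24).
Using P_1: Π_1 has equation -18x + 6y + 24z = 276.
Foot = M − λn with λ = (n·M − d)/|n|² = (432 − 276)/936 = 1/6.
Foot = (-7, 3, 12) − (1/6)·(-18, 6, 24) = (-4, 2, 8).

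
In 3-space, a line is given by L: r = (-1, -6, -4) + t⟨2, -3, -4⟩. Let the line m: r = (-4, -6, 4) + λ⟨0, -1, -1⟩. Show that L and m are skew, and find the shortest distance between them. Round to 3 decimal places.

Common perpendicular direction n = (2, -3, -4) × (0, -1, -1) = (-1, 2, -2).
With w = (-4, -6, 4) − (-1, -6, -4) = (-3, 0, 8), w · n = -13.
Since n ≠ 0 the lines are not parallel, and w · n = -13 ≠ 0 so they do not intersect; hence they are skew.
Distance = |w · n| / |n| = |-13| / √9 ≈ 4.333.

4.333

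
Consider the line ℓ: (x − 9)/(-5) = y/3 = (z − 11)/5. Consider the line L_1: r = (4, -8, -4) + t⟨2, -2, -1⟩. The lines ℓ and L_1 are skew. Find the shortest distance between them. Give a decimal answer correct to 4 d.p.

ℓ has direction (-5, 3, 5) through (9, 0, 11).
Common perpendicular direction n = (-5, 3, 5) × (2, -2, -1) = (7, 5, 4).
With w = (4, -8, -4) − (9, 0, 11) = (-5, -8, -15), w · n = -135.
Distance = |w · n| / |n| = |-135| / √90 ≈ 14.2302.

14.2302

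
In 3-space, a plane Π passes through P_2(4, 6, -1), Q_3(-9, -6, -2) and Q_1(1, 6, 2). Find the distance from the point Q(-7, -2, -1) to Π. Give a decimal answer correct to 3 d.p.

0.909

P_2Q_3 = (-13, -12, -1), P_2Q_1 = (-3, 0, 3); a normal to Π is P_2Q_3 × P_2Q_1 = (-36, 42, -36).
Using P_2: Π has equation -36x + 42y - 36z = 144.
n·Q − d = (-36)·(-7) + (42)·(-2) + (-36)·(-1) − 144 = 60; |n| = √4356.
Distance = |60| / √4356 = 60/√4356 ≈ 0.909.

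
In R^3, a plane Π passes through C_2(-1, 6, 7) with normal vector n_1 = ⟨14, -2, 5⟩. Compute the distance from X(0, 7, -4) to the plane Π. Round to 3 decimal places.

2.867

Π: n_1·r = n_1·C_2 gives 14x - 2y + 5z = 9.
n·X − d = (14)·(0) + (-2)·(7) + (5)·(-4) − 9 = -43; |n| = √225.
Distance = |-43| / √225 = 43/√225 ≈ 2.867.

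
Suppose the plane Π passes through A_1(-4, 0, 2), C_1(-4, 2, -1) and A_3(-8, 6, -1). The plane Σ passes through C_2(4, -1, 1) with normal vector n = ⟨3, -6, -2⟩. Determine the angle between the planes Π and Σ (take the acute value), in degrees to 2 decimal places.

66.68

A_1C_1 = (0, 2, -3), A_1A_3 = (-4, 6, -3); a normal to Π is A_1C_1 × A_1A_3 = (12, 12, 8).
Using A_1: Π has equation 12x + 12y + 8z = -32.
Σ: n·r = n·C_2 gives 3x - 6y - 2z = 16.
cos θ = |n₁·n₂| / (|n₁||n₂|) = |-52| / (√352 · √49).
θ = arccos(0.39594) ≈ 66.68°.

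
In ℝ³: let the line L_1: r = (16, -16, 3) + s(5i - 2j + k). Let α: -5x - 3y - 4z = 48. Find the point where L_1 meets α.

Substitute r = (16, -16, 3) + t(5, -2, 1) into the plane: -44 + (-23)t = 48, so t = -4.
Intersection: (16, -16, 3) + (-4)·(5, -2, 1) = (-4, -8, -1).

(-4, -8, -1)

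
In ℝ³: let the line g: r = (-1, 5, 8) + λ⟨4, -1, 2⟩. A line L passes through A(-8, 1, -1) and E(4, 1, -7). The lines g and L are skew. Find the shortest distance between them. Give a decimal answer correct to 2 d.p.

6.86

A direction vector for L is E − A = (12, 0, -6).
Common perpendicular direction n = (4, -1, 2) × (12, 0, -6) = (6, 48, 12).
With w = (-8, 1, -1) − (-1, 5, 8) = (-7, -4, -9), w · n = -342.
Distance = |w · n| / |n| = |-342| / √2484 ≈ 6.86.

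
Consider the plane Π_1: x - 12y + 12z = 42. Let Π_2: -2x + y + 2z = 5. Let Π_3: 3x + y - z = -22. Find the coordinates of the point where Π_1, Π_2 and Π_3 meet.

(-6, -5, -1)

Solving the 3×3 linear system x - 12y + 12z = 42, -2x + y + 2z = 5, 3x + y - z = -22 (e.g. by elimination or Cramer's rule, determinant = -111) gives (-6, -5, -1).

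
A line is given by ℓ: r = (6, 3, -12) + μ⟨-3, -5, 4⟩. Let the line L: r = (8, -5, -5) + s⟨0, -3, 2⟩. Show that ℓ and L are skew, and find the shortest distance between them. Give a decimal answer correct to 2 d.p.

Common perpendicular direction n = (-3, -5, 4) × (0, -3, 2) = (2, 6, 9).
With w = (8, -5, -5) − (6, 3, -12) = (2, -8, 7), w · n = 19.
Since n ≠ 0 the lines are not parallel, and w · n = 19 ≠ 0 so they do not intersect; hence they are skew.
Distance = |w · n| / |n| = |19| / √121 ≈ 1.73.

1.73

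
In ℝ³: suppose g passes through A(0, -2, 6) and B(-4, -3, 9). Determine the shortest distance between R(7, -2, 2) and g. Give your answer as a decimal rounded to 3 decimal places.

1.861

A direction vector for g is B − A = (-4, -1, 3).
Taking (0, -2, 6) on g with direction v = (-4, -1, 3): w = R − (0, -2, 6) = (7, 0, -4), and w × v = (-4, -5, -7).
Distance = |w × v| / |v| = √90 / √26 ≈ 1.861.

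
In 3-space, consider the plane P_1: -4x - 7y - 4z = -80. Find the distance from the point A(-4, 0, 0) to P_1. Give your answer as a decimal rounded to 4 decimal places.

n·A − d = (-4)·(-4) + (-7)·(0) + (-4)·(0) − (-80) = 96; |n| = √81.
Distance = |96| / √81 = 96/√81 ≈ 10.6667.

10.6667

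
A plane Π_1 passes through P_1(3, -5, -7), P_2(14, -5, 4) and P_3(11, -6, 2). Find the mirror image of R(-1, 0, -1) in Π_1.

P_1P_2 = (11, 0, 11), P_1P_3 = (8, -1, 9); a normal to Π_1 is P_1P_2 × P_1P_3 = (11, -11, -11).
Using P_1: Π_1 has equation 11x - 11y - 11z = 165.
λ = (n·R − d)/|n|² = (0 − 165)/363 = -5/11.
Reflection = R − 2λn = (-1, 0, -1) − (-10/11)·(11, -11, -11) = (9, -10, -11).

(9, -10, -11)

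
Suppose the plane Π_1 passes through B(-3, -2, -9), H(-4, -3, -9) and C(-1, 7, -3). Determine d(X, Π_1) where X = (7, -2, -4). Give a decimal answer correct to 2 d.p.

BH = (-1, -1, 0), BC = (2, 9, 6); a normal to Π_1 is BH × BC = (-6, 6, -7).
Using B: Π_1 has equation -6x + 6y - 7z = 69.
n·X − d = (-6)·(7) + (6)·(-2) + (-7)·(-4) − 69 = -95; |n| = √121.
Distance = |-95| / √121 = 95/√121 ≈ 8.64.

8.64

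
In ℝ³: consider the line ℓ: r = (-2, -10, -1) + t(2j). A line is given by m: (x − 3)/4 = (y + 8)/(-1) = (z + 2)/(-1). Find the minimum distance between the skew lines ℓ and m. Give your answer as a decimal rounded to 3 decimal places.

m has direction (4, -1, -1) through (3, -8, -2).
Common perpendicular direction n = (0, 2, 0) × (4, -1, -1) = (-2, 0, -8).
With w = (3, -8, -2) − (-2, -10, -1) = (5, 2, -1), w · n = -2.
Distance = |w · n| / |n| = |-2| / √68 ≈ 0.243.

0.243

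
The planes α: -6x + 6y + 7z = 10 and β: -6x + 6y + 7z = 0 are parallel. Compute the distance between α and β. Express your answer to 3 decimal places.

0.909

Same normal n = (-6, 6, 7) with |n| = √121; distance = |10 − 0| / |n| = 10/√121 ≈ 0.909.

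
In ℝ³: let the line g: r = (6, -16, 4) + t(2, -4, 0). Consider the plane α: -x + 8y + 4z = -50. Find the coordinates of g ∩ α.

Substitute r = (6, -16, 4) + t(2, -4, 0) into the plane: -118 + (-34)t = -50, so t = -2.
Intersection: (6, -16, 4) + (-2)·(2, -4, 0) = (2, -8, 4).

(2, -8, 4)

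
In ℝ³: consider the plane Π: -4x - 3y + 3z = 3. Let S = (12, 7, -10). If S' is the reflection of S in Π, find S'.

(-12, -11, 8)

λ = (n·S − d)/|n|² = (-99 − 3)/34 = -3.
Reflection = S − 2λn = (12, 7, -10) − (-6)·(-4, -3, 3) = (-12, -11, 8).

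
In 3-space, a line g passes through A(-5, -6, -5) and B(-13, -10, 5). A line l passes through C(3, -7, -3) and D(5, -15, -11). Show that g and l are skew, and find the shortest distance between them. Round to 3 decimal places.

A direction vector for g is B − A = (-8, -4, 10).
A direction vector for l is D − C = (2, -8, -8).
Common perpendicular direction n = (-8, -4, 10) × (2, -8, -8) = (112, -44, 72).
With w = (3, -7, -3) − (-5, -6, -5) = (8, -1, 2), w · n = 1084.
Since n ≠ 0 the lines are not parallel, and w · n = 1084 ≠ 0 so they do not intersect; hence they are skew.
Distance = |w · n| / |n| = |1084| / √19664 ≈ 7.730.

7.730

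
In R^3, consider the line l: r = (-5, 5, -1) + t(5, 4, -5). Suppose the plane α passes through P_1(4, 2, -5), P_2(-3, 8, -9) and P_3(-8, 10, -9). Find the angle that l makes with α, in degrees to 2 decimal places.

10.57

P_1P_2 = (-7, 6, -4), P_1P_3 = (-12, 8, -4); a normal to α is P_1P_2 × P_1P_3 = (8, 20, 16).
Using P_1: α has equation 8x + 20y + 16z = -8.
sin θ = |n·v| / (|n||v|) = |40| / (√720 · √66) = 0.18349.
θ ≈ 10.57°.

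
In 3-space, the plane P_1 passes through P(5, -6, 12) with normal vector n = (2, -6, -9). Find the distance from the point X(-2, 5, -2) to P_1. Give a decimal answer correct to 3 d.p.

4.182

P_1: n·r = n·P gives 2x - 6y - 9z = -62.
n·X − d = (2)·(-2) + (-6)·(5) + (-9)·(-2) − (-62) = 46; |n| = √121.
Distance = |46| / √121 = 46/√121 ≈ 4.182.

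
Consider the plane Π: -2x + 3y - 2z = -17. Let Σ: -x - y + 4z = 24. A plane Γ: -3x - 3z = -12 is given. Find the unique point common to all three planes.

Solving the 3×3 linear system -2x + 3y - 2z = -17, -x - y + 4z = 24, -3x - 3z = -12 (e.g. by elimination or Cramer's rule, determinant = -45) gives (-1, -3, 5).

(-1, -3, 5)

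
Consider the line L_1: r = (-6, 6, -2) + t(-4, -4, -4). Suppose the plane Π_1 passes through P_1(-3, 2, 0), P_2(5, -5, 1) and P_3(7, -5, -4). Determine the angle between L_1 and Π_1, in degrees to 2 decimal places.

68.58

P_1P_2 = (8, -7, 1), P_1P_3 = (10, -7, -4); a normal to Π_1 is P_1P_2 × P_1P_3 = (35, 42, 14).
Using P_1: Π_1 has equation 35x + 42y + 14z = -21.
sin θ = |n·v| / (|n||v|) = |-364| / (√3185 · √48) = 0.93095.
θ ≈ 68.58°.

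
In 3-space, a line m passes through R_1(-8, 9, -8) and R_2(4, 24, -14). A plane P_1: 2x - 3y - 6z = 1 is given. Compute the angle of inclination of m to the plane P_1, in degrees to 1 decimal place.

6.1

A direction vector for m is R_2 − R_1 = (12, 15, -6).
sin θ = |n·v| / (|n||v|) = |15| / (√49 · √405) = 0.10648.
θ ≈ 6.1°.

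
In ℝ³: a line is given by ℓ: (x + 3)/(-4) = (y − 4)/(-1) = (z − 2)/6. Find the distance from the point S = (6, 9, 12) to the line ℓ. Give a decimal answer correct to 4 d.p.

14.1134

ℓ has direction (-4, -1, 6) through (-3, 4, 2).
Taking (-3, 4, 2) on ℓ with direction v = (-4, -1, 6): w = S − (-3, 4, 2) = (9, 5, 10), and w × v = (40, -94, 11).
Distance = |w × v| / |v| = √10557 / √53 ≈ 14.1134.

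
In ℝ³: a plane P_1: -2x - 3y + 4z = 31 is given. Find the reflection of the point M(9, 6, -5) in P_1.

(-3, -12, 19)

λ = (n·M − d)/|n|² = (-56 − 31)/29 = -3.
Reflection = M − 2λn = (9, 6, -5) − (-6)·(-2, -3, 4) = (-3, -12, 19).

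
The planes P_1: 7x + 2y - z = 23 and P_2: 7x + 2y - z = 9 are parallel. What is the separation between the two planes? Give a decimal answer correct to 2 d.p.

Same normal n = (7, 2, -1) with |n| = √54; distance = |23 − 9| / |n| = 14/√54 ≈ 1.91.

1.91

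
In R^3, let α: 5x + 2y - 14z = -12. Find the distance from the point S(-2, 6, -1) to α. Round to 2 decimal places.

n·S − d = (5)·(-2) + (2)·(6) + (-14)·(-1) − (-12) = 28; |n| = √225.
Distance = |28| / √225 = 28/√225 ≈ 1.87.

1.87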